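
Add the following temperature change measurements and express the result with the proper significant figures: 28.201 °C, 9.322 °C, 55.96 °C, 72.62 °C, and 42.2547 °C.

28.201 °C + 9.322 °C + 55.96 °C + 72.62 °C + 42.2547 °C = 208.3577 °C.
Addition/subtraction keeps the fewest decimal places: 28.201 → 3 decimal places, 9.322 → 3 decimal places, 55.96 → 2 decimal places, 72.62 → 2 decimal places, 42.2547 → 4 decimal places; limit is 2.
Rounded to 2 decimal places: 2.0836 × 10^2 °C.

2.0836 × 10^2 °C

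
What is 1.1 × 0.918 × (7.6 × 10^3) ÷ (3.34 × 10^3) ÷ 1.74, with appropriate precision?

1.1 × 0.918 × (7.6 × 10^3) ÷ (3.34 × 10^3) ÷ 1.74 = 1.32054511666…
Multiplication/division keeps the fewest significant figures: 1.1 → 2 s.f., 0.918 → 3 s.f., 7.6 × 10^3 → 2 s.f., 3.34 × 10^3 → 3 s.f., 1.74 → 3 s.f.; limit is 2.
Rounded to 2 significant figures: 1.3.

1.3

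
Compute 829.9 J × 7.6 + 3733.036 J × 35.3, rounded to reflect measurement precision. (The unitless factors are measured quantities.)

829.9 × 7.6 = 6307.24 → 6.3 × 10³ J (2 s.f., last digit at the 10^2 place).
3733.036 × 35.3 = 131776.1708 → 1.32 × 10⁵ J (3 s.f., last digit at the 10^3 place).
Sum: 138083.4108 J; keep the coarser place, 10^3.
Result: 1.38 × 10⁵ J.

1.38 × 10⁵ J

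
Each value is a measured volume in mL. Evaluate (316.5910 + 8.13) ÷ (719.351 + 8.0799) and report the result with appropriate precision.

4.4639 × 10⁻¹

316.5910 + 8.13 = 324.7210, limited to 2 d.p. → 5 s.f.; 719.351 + 8.0799 = 727.4309, limited to 3 d.p. → 6 s.f.
Carrying full precision, 324.7210 ÷ 727.4309 = 0.446394289822…; keep min(5, 6) = 5 s.f.
Rounded to 5 significant figures: 4.4639 × 10⁻¹.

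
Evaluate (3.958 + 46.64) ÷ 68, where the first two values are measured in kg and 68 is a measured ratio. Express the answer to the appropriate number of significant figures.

3.958 kg + 46.64 kg = 50.598 kg; the sum is limited to 2 decimal places (4 s.f.).
Carrying full precision, 50.598 ÷ 68 = 0.744088235294… kg; 68 has 2 s.f., so the result keeps min(4, 2) = 2 s.f.
Rounded to 2 significant figures: 0.74 kg.

0.74 kg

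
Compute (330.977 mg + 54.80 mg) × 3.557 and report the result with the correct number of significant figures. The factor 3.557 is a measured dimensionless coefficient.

330.977 mg + 54.80 mg = 385.777 mg; the sum is limited to 2 decimal places (5 s.f.).
Carrying full precision, 385.777 × 3.557 = 1372.208789 mg; 3.557 has 4 s.f., so the result keeps min(5, 4) = 4 s.f.
Rounded to 4 significant figures: 1372 mg.

1372 mg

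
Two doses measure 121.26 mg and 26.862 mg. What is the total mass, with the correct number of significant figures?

148.12 mg

121.26 mg + 26.862 mg = 148.122 mg.
Addition/subtraction keeps the fewest decimal places: 121.26 → 2 decimal places, 26.862 → 3 decimal places; limit is 2.
Rounded to 2 decimal places: 148.12 mg.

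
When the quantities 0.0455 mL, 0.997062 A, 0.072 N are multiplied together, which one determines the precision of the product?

0.072 N

0.0455 mL → 3 s.f.; 0.997062 A → 6 s.f.; 0.072 N → 2 s.f.
The fewest is 2 significant figures, from 0.072 N.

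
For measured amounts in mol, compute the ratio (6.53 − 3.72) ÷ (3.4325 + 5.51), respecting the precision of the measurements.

0.314

6.53 − 3.72 = 2.81, limited to 2 d.p. → 3 s.f.; 3.4325 + 5.51 = 8.9425, limited to 2 d.p. → 3 s.f.
Carrying full precision, 2.81 ÷ 8.9425 = 0.31422980151…; keep min(3, 3) = 3 s.f.
Rounded to 3 significant figures: 0.314.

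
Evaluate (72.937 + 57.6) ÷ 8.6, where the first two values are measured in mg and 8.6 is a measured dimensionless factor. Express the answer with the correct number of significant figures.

72.937 mg + 57.6 mg = 130.537 mg; the sum is limited to 1 decimal place (4 s.f.).
Carrying full precision, 130.537 ÷ 8.6 = 15.1787209302… mg; 8.6 has 2 s.f., so the result keeps min(4, 2) = 2 s.f.
Rounded to 2 significant figures: 15 mg.

15 mg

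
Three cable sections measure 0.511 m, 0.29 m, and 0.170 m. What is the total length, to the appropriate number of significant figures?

0.97 m

0.511 m + 0.29 m + 0.170 m = 0.971 m.
Addition/subtraction keeps the fewest decimal places: 0.511 → 3 decimal places, 0.29 → 2 decimal places, 0.170 → 3 decimal places; limit is 2.
Rounded to 2 decimal places: 0.97 m.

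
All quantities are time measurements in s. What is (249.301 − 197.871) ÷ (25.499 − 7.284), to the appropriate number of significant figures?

2.8235

249.301 − 197.871 = 51.430, limited to 3 d.p. → 5 s.f.; 25.499 − 7.284 = 18.215, limited to 3 d.p. → 5 s.f.
Carrying full precision, 51.430 ÷ 18.215 = 2.82349711776…; keep min(5, 5) = 5 s.f.
Rounded to 5 significant figures: 2.8235.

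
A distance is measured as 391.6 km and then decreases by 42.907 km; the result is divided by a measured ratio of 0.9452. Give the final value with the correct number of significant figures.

391.6 km − 42.907 km = 348.693 km; the difference is limited to 1 decimal place (4 s.f.).
Carrying full precision, 348.693 ÷ 0.9452 = 368.909225561… km; 0.9452 has 4 s.f., so the result keeps min(4, 4) = 4 s.f.
Rounded to 4 significant figures: 368.9 km.

368.9 km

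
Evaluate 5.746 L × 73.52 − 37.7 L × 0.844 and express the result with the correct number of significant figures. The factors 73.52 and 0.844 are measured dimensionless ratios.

5.746 × 73.52 = 422.44592 → 4.224 × 10² L (4 s.f., last digit at the 10^-1 place).
37.7 × 0.844 = 31.8188 → 31.8 L (3 s.f., last digit at the 10^-1 place).
Difference: 390.62712 L; keep the coarser place, 10^-1.
Result: 390.6 L.

390.6 L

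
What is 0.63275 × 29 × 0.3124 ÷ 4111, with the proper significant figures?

0.0014

0.63275 × 29 × 0.3124 ÷ 4111 = 0.00139442031136…
Multiplication/division keeps the fewest significant figures: 0.63275 → 5 s.f., 29 → 2 s.f., 0.3124 → 4 s.f., 4111 → 4 s.f.; limit is 2.
Rounded to 2 significant figures: 0.0014.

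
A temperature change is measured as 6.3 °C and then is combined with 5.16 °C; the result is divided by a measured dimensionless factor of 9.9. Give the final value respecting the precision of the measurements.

6.3 °C + 5.16 °C = 11.46 °C; the sum is limited to 1 decimal place (3 s.f.).
Carrying full precision, 11.46 ÷ 9.9 = 1.15757575758… °C; 9.9 has 2 s.f., so the result keeps min(3, 2) = 2 s.f.
Rounded to 2 significant figures: 1.2 °C.

1.2 °C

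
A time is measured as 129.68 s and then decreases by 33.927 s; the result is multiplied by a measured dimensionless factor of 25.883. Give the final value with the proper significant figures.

129.68 s − 33.927 s = 95.753 s; the difference is limited to 2 decimal places (4 s.f.).
Carrying full precision, 95.753 × 25.883 = 2478.374899 s; 25.883 has 5 s.f., so the result keeps min(4, 5) = 4 s.f.
Rounded to 4 significant figures: 2478 s.

2478 s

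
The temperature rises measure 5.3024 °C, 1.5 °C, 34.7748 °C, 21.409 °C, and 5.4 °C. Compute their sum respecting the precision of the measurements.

68.4 °C

5.3024 °C + 1.5 °C + 34.7748 °C + 21.409 °C + 5.4 °C = 68.3862 °C.
Addition/subtraction keeps the fewest decimal places: 5.3024 → 4 decimal places, 1.5 → 1 decimal place, 34.7748 → 4 decimal places, 21.409 → 3 decimal places, 5.4 → 1 decimal place; limit is 1.
Rounded to 1 decimal place: 68.4 °C.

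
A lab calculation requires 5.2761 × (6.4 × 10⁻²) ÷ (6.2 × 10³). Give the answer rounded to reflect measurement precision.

5.2761 × (6.4 × 10⁻²) ÷ (6.2 × 10³) = 0.0000544629677419…
Multiplication/division keeps the fewest significant figures: 5.2761 → 5 s.f., 6.4 × 10⁻² → 2 s.f., 6.2 × 10³ → 2 s.f.; limit is 2.
Rounded to 2 significant figures: 5.4 × 10⁻⁵.

5.4 × 10⁻⁵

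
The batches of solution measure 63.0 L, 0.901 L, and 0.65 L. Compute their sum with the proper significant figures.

64.6 L

63.0 L + 0.901 L + 0.65 L = 64.551 L.
Addition/subtraction keeps the fewest decimal places: 63.0 → 1 decimal place, 0.901 → 3 decimal places, 0.65 → 2 decimal places; limit is 1.
Rounded to 1 decimal place: 64.6 L.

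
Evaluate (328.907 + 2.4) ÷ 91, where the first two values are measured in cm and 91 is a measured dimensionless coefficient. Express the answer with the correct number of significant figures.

328.907 cm + 2.4 cm = 331.307 cm; the sum is limited to 1 decimal place (4 s.f.).
Carrying full precision, 331.307 ÷ 91 = 3.64073626374… cm; 91 has 2 s.f., so the result keeps min(4, 2) = 2 s.f.
Rounded to 2 significant figures: 3.6 cm.

3.6 cm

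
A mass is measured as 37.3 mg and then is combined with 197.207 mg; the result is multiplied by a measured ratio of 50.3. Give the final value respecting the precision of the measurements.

1.18 × 10⁴ mg

37.3 mg + 197.207 mg = 234.507 mg; the sum is limited to 1 decimal place (4 s.f.).
Carrying full precision, 234.507 × 50.3 = 11795.7021 mg; 50.3 has 3 s.f., so the result keeps min(4, 3) = 3 s.f.
Rounded to 3 significant figures: 1.18 × 10⁴ mg.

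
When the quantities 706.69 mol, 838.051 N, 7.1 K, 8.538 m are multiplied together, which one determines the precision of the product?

706.69 mol → 5 s.f.; 838.051 N → 6 s.f.; 7.1 K → 2 s.f.; 8.538 m → 4 s.f.
The fewest is 2 significant figures, from 7.1 K.

7.1 K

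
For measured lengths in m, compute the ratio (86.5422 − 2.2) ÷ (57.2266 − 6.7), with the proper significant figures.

1.67

86.5422 − 2.2 = 84.3422, limited to 1 d.p. → 3 s.f.; 57.2266 − 6.7 = 50.5266, limited to 1 d.p. → 3 s.f.
Carrying full precision, 84.3422 ÷ 50.5266 = 1.66926331873…; keep min(3, 3) = 3 s.f.
Rounded to 3 significant figures: 1.67.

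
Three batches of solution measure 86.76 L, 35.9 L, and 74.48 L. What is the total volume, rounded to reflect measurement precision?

86.76 L + 35.9 L + 74.48 L = 197.14 L.
Addition/subtraction keeps the fewest decimal places: 86.76 → 2 decimal places, 35.9 → 1 decimal place, 74.48 → 2 decimal places; limit is 1.
Rounded to 1 decimal place: 197.1 L.

197.1 L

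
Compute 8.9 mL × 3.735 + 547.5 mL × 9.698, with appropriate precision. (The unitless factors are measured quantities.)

8.9 × 3.735 = 33.2415 → 33 mL (2 s.f., last digit at the 10^0 place).
547.5 × 9.698 = 5309.655 → 5310. mL (4 s.f., last digit at the 10^0 place).
Sum: 5342.8965 mL; keep the coarser place, 10^0.
Result: 5343 mL.

5343 mL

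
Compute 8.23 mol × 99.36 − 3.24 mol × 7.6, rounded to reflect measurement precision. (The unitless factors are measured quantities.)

793 mol

8.23 × 99.36 = 817.7328 → 818 mol (3 s.f., last digit at the 10^0 place).
3.24 × 7.6 = 24.624 → 25 mol (2 s.f., last digit at the 10^0 place).
Difference: 793.1088 mol; keep the coarser place, 10^0.
Result: 793 mol.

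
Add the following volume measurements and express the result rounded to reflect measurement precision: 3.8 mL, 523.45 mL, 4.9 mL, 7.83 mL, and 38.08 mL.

578.1 mL

3.8 mL + 523.45 mL + 4.9 mL + 7.83 mL + 38.08 mL = 578.06 mL.
Addition/subtraction keeps the fewest decimal places: 3.8 → 1 decimal place, 523.45 → 2 decimal places, 4.9 → 1 decimal place, 7.83 → 2 decimal places, 38.08 → 2 decimal places; limit is 1.
Rounded to 1 decimal place: 578.1 mL.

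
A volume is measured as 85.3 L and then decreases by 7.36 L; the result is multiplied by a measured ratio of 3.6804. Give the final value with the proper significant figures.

85.3 L − 7.36 L = 77.94 L; the difference is limited to 1 decimal place (3 s.f.).
Carrying full precision, 77.94 × 3.6804 = 286.850376 L; 3.6804 has 5 s.f., so the result keeps min(3, 5) = 3 s.f.
Rounded to 3 significant figures: 287 L.

287 L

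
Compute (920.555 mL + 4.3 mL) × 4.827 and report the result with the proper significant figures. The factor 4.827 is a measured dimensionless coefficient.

4464 mL

920.555 mL + 4.3 mL = 924.855 mL; the sum is limited to 1 decimal place (4 s.f.).
Carrying full precision, 924.855 × 4.827 = 4464.275085 mL; 4.827 has 4 s.f., so the result keeps min(4, 4) = 4 s.f.
Rounded to 4 significant figures: 4464 mL.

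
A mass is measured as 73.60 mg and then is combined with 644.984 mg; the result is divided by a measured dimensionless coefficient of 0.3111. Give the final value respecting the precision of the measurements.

2.310 × 10³ mg

73.60 mg + 644.984 mg = 718.584 mg; the sum is limited to 2 decimal places (5 s.f.).
Carrying full precision, 718.584 ÷ 0.3111 = 2309.81677917… mg; 0.3111 has 4 s.f., so the result keeps min(5, 4) = 4 s.f.
Rounded to 4 significant figures: 2.310 × 10³ mg.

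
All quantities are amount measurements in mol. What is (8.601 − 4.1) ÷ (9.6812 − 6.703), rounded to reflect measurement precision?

8.601 − 4.1 = 4.501, limited to 1 d.p. → 2 s.f.; 9.6812 − 6.703 = 2.9782, limited to 3 d.p. → 4 s.f.
Carrying full precision, 4.501 ÷ 2.9782 = 1.51131555973…; keep min(2, 4) = 2 s.f.
Rounded to 2 significant figures: 1.5.

1.5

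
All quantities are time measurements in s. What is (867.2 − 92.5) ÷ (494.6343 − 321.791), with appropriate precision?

4.482

867.2 − 92.5 = 774.7, limited to 1 d.p. → 4 s.f.; 494.6343 − 321.791 = 172.8433, limited to 3 d.p. → 6 s.f.
Carrying full precision, 774.7 ÷ 172.8433 = 4.48209447517…; keep min(4, 6) = 4 s.f.
Rounded to 4 significant figures: 4.482.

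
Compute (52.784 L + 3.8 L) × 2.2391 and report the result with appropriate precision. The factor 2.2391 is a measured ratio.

52.784 L + 3.8 L = 56.584 L; the sum is limited to 1 decimal place (3 s.f.).
Carrying full precision, 56.584 × 2.2391 = 126.6972344 L; 2.2391 has 5 s.f., so the result keeps min(3, 5) = 3 s.f.
Rounded to 3 significant figures: 127 L.

127 L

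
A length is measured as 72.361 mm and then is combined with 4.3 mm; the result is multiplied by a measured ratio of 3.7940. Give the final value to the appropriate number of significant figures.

72.361 mm + 4.3 mm = 76.661 mm; the sum is limited to 1 decimal place (3 s.f.).
Carrying full precision, 76.661 × 3.7940 = 290.851834 mm; 3.7940 has 5 s.f., so the result keeps min(3, 5) = 3 s.f.
Rounded to 3 significant figures: 291 mm.

291 mm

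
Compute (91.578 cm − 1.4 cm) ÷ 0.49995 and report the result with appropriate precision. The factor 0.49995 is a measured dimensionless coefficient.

91.578 cm − 1.4 cm = 90.178 cm; the difference is limited to 1 decimal place (3 s.f.).
Carrying full precision, 90.178 ÷ 0.49995 = 180.374037404… cm; 0.49995 has 5 s.f., so the result keeps min(3, 5) = 3 s.f.
Rounded to 3 significant figures: 180. cm.

180. cm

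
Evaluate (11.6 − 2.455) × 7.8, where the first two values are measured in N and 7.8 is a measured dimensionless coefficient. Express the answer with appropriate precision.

11.6 N − 2.455 N = 9.145 N; the difference is limited to 1 decimal place (2 s.f.).
Carrying full precision, 9.145 × 7.8 = 71.331 N; 7.8 has 2 s.f., so the result keeps min(2, 2) = 2 s.f.
Rounded to 2 significant figures: 71 N.

71 N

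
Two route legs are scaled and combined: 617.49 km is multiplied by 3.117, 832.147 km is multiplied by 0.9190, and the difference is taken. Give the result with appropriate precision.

1.160 × 10^3 km

617.49 × 3.117 = 1924.71633 → 1925 km (4 s.f., last digit at the 10^0 place).
832.147 × 0.9190 = 764.743093 → 764.7 km (4 s.f., last digit at the 10^-1 place).
Difference: 1159.973237 km; keep the coarser place, 10^0.
Result: 1.160 × 10^3 km.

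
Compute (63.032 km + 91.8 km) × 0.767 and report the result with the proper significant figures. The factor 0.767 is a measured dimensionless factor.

63.032 km + 91.8 km = 154.832 km; the sum is limited to 1 decimal place (4 s.f.).
Carrying full precision, 154.832 × 0.767 = 118.756144 km; 0.767 has 3 s.f., so the result keeps min(4, 3) = 3 s.f.
Rounded to 3 significant figures: 119 km.

119 km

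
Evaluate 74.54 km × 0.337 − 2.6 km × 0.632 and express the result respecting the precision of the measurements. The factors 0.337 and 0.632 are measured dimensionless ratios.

74.54 × 0.337 = 25.11998 → 25.1 km (3 s.f., last digit at the 10^-1 place).
2.6 × 0.632 = 1.6432 → 1.6 km (2 s.f., last digit at the 10^-1 place).
Difference: 23.47678 km; keep the coarser place, 10^-1.
Result: 23.5 km.

23.5 km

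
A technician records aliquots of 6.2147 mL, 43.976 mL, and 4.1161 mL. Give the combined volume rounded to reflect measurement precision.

6.2147 mL + 43.976 mL + 4.1161 mL = 54.3068 mL.
Addition/subtraction keeps the fewest decimal places: 6.2147 → 4 decimal places, 43.976 → 3 decimal places, 4.1161 → 4 decimal places; limit is 3.
Rounded to 3 decimal places: 54.307 mL.

54.307 mL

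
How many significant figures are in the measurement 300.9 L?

300.9: zeros between nonzero digits are significant.

4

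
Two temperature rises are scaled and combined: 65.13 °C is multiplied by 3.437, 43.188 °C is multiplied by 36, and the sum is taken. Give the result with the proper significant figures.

65.13 × 3.437 = 223.85181 → 223.9 °C (4 s.f., last digit at the 10^-1 place).
43.188 × 36 = 1554.768 → 1.6 × 10³ °C (2 s.f., last digit at the 10^2 place).
Sum: 1778.61981 °C; keep the coarser place, 10^2.
Result: 1.8 × 10³ °C.

1.8 × 10³ °C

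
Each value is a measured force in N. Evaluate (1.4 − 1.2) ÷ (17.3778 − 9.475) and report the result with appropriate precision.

1.4 − 1.2 = 0.2, limited to 1 d.p. → 1 s.f.; 17.3778 − 9.475 = 7.9028, limited to 3 d.p. → 4 s.f.
Carrying full precision, 0.2 ÷ 7.9028 = 0.0253074859543…; keep min(1, 4) = 1 s.f.
Rounded to 1 significant figure: 0.03.

0.03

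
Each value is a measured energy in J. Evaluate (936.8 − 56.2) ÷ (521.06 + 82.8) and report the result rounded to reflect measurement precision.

1.458

936.8 − 56.2 = 880.6, limited to 1 d.p. → 4 s.f.; 521.06 + 82.8 = 603.86, limited to 1 d.p. → 4 s.f.
Carrying full precision, 880.6 ÷ 603.86 = 1.45828503295…; keep min(4, 4) = 4 s.f.
Rounded to 4 significant figures: 1.458.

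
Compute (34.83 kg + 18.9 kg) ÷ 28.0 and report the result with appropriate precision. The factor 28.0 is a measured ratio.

1.92 kg

34.83 kg + 18.9 kg = 53.73 kg; the sum is limited to 1 decimal place (3 s.f.).
Carrying full precision, 53.73 ÷ 28.0 = 1.91892857143… kg; 28.0 has 3 s.f., so the result keeps min(3, 3) = 3 s.f.
Rounded to 3 significant figures: 1.92 kg.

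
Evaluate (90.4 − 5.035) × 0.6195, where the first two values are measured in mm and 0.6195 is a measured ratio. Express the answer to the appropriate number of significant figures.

52.9 mm

90.4 mm − 5.035 mm = 85.365 mm; the difference is limited to 1 decimal place (3 s.f.).
Carrying full precision, 85.365 × 0.6195 = 52.8836175 mm; 0.6195 has 4 s.f., so the result keeps min(3, 4) = 3 s.f.
Rounded to 3 significant figures: 52.9 mm.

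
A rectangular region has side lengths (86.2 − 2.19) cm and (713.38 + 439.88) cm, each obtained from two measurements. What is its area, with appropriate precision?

9.69 × 10^4 cm²

86.2 − 2.19 = 84.01, limited to 1 d.p. → 3 s.f.; 713.38 + 439.88 = 1153.26, limited to 2 d.p. → 6 s.f.
Carrying full precision, 84.01 × 1153.26 = 96885.3726; keep min(3, 6) = 3 s.f.
Rounded to 3 significant figures: 9.69 × 10^4 cm².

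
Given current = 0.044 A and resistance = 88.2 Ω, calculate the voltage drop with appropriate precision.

3.9 V

voltage drop = 0.044 A × 88.2 Ω = 3.8808 V.
0.044 has 2 significant figures; 88.2 has 3.
Division/multiplication keeps the fewest: 2 significant figures.
Rounded: 3.9 V.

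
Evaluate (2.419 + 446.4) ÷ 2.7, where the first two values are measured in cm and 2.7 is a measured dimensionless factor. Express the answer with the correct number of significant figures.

2.419 cm + 446.4 cm = 448.819 cm; the sum is limited to 1 decimal place (4 s.f.).
Carrying full precision, 448.819 ÷ 2.7 = 166.229259259… cm; 2.7 has 2 s.f., so the result keeps min(4, 2) = 2 s.f.
Rounded to 2 significant figures: 1.7 × 10^2 cm.

1.7 × 10^2 cm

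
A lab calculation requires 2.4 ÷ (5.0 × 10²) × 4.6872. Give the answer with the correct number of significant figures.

2.4 ÷ (5.0 × 10²) × 4.6872 = 0.02249856
Multiplication/division keeps the fewest significant figures: 2.4 → 2 s.f., 5.0 × 10² → 2 s.f., 4.6872 → 5 s.f.; limit is 2.
Rounded to 2 significant figures: 0.022.

0.022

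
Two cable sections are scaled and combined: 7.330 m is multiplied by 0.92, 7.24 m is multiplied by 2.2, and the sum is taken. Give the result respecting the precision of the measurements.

7.330 × 0.92 = 6.7436 → 6.7 m (2 s.f., last digit at the 10^-1 place).
7.24 × 2.2 = 15.928 → 16 m (2 s.f., last digit at the 10^0 place).
Sum: 22.6716 m; keep the coarser place, 10^0.
Result: 23 m.

23 m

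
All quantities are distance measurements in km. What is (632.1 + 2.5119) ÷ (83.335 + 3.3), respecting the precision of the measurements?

632.1 + 2.5119 = 634.6119, limited to 1 d.p. → 4 s.f.; 83.335 + 3.3 = 86.635, limited to 1 d.p. → 3 s.f.
Carrying full precision, 634.6119 ÷ 86.635 = 7.3251214867…; keep min(4, 3) = 3 s.f.
Rounded to 3 significant figures: 7.33.

7.33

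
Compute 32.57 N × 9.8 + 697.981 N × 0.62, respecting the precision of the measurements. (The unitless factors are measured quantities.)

32.57 × 9.8 = 319.186 → 3.2 × 10^2 N (2 s.f., last digit at the 10^1 place).
697.981 × 0.62 = 432.74822 → 4.3 × 10^2 N (2 s.f., last digit at the 10^1 place).
Sum: 751.93422 N; keep the coarser place, 10^1.
Result: 7.5 × 10^2 N.

7.5 × 10^2 N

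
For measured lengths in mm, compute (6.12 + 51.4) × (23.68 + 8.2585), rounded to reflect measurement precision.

6.12 + 51.4 = 57.52, limited to 1 d.p. → 3 s.f.; 23.68 + 8.2585 = 31.9385, limited to 2 d.p. → 4 s.f.
Carrying full precision, 57.52 × 31.9385 = 1837.10252; keep min(3, 4) = 3 s.f.
Rounded to 3 significant figures: 1.84 × 10³ mm².

1.84 × 10³ mm²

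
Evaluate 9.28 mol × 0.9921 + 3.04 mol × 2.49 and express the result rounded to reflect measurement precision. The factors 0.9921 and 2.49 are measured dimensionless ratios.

9.28 × 0.9921 = 9.206688 → 9.21 mol (3 s.f., last digit at the 10^-2 place).
3.04 × 2.49 = 7.5696 → 7.57 mol (3 s.f., last digit at the 10^-2 place).
Sum: 16.776288 mol; keep the coarser place, 10^-2.
Result: 16.78 mol.

16.78 mol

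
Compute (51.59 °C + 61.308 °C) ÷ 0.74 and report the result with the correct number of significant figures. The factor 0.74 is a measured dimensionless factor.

1.5 × 10² °C

51.59 °C + 61.308 °C = 112.898 °C; the sum is limited to 2 decimal places (5 s.f.).
Carrying full precision, 112.898 ÷ 0.74 = 152.564864865… °C; 0.74 has 2 s.f., so the result keeps min(5, 2) = 2 s.f.
Rounded to 2 significant figures: 1.5 × 10² °C.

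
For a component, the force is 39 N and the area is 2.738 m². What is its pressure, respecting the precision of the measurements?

14 Pa

pressure = 39 N ÷ 2.738 m² = 14.2439737034… Pa.
39 has 2 significant figures; 2.738 has 4.
Division/multiplication keeps the fewest: 2 significant figures.
Rounded: 14 Pa.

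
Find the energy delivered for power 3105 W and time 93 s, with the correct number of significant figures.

energy delivered = 3105 W × 93 s = 288765 J.
3105 has 4 significant figures; 93 has 2.
Division/multiplication keeps the fewest: 2 significant figures.
Rounded: 2.9 × 10^5 J.

2.9 × 10^5 J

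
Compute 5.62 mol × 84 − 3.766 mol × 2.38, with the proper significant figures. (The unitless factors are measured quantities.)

5.62 × 84 = 472.08 → 4.7 × 10² mol (2 s.f., last digit at the 10^1 place).
3.766 × 2.38 = 8.96308 → 8.96 mol (3 s.f., last digit at the 10^-2 place).
Difference: 463.11692 mol; keep the coarser place, 10^1.
Result: 4.6 × 10² mol.

4.6 × 10² mol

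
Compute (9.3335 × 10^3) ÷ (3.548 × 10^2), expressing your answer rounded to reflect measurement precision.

(9.3335 × 10^3) ÷ (3.548 × 10^2) = 26.3063697858…
Multiplication/division keeps the fewest significant figures: 9.3335 × 10^3 → 5 s.f., 3.548 × 10^2 → 4 s.f.; limit is 4.
Rounded to 4 significant figures: 26.31.

26.31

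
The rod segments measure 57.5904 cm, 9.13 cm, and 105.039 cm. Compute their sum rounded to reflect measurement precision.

171.76 cm

57.5904 cm + 9.13 cm + 105.039 cm = 171.7594 cm.
Addition/subtraction keeps the fewest decimal places: 57.5904 → 4 decimal places, 9.13 → 2 decimal places, 105.039 → 3 decimal places; limit is 2.
Rounded to 2 decimal places: 171.76 cm.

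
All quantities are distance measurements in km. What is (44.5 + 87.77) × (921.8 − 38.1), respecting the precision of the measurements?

44.5 + 87.77 = 132.27, limited to 1 d.p. → 4 s.f.; 921.8 − 38.1 = 883.7, limited to 1 d.p. → 4 s.f.
Carrying full precision, 132.27 × 883.7 = 116886.999; keep min(4, 4) = 4 s.f.
Rounded to 4 significant figures: 1.169 × 10⁵ km².

1.169 × 10⁵ km²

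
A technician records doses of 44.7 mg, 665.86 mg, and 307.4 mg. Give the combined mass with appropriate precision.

1018.0 mg

44.7 mg + 665.86 mg + 307.4 mg = 1017.96 mg.
Addition/subtraction keeps the fewest decimal places: 44.7 → 1 decimal place, 665.86 → 2 decimal places, 307.4 → 1 decimal place; limit is 1.
Rounded to 1 decimal place: 1018.0 mg.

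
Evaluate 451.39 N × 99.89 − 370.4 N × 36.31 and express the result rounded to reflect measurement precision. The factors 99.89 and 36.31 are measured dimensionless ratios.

451.39 × 99.89 = 45089.3471 → 4.509 × 10⁴ N (4 s.f., last digit at the 10^1 place).
370.4 × 36.31 = 13449.224 → 1.345 × 10⁴ N (4 s.f., last digit at the 10^1 place).
Difference: 31640.1231 N; keep the coarser place, 10^1.
Result: 3.164 × 10⁴ N.

3.164 × 10⁴ N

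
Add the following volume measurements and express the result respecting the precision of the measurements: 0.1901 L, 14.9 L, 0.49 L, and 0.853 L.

0.1901 L + 14.9 L + 0.49 L + 0.853 L = 16.4331 L.
Addition/subtraction keeps the fewest decimal places: 0.1901 → 4 decimal places, 14.9 → 1 decimal place, 0.49 → 2 decimal places, 0.853 → 3 decimal places; limit is 1.
Rounded to 1 decimal place: 16.4 L.

16.4 L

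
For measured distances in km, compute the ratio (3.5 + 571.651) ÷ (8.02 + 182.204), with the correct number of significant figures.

3.024

3.5 + 571.651 = 575.151, limited to 1 d.p. → 4 s.f.; 8.02 + 182.204 = 190.224, limited to 2 d.p. → 5 s.f.
Carrying full precision, 575.151 ÷ 190.224 = 3.0235459248…; keep min(4, 5) = 4 s.f.
Rounded to 4 significant figures: 3.024.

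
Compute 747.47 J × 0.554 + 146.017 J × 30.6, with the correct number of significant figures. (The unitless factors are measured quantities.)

4.88 × 10^3 J

747.47 × 0.554 = 414.09838 → 4.14 × 10^2 J (3 s.f., last digit at the 10^0 place).
146.017 × 30.6 = 4468.1202 → 4.47 × 10^3 J (3 s.f., last digit at the 10^1 place).
Sum: 4882.21858 J; keep the coarser place, 10^1.
Result: 4.88 × 10^3 J.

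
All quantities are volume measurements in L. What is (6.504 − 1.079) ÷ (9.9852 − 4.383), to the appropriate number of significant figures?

0.9684

6.504 − 1.079 = 5.425, limited to 3 d.p. → 4 s.f.; 9.9852 − 4.383 = 5.6022, limited to 3 d.p. → 4 s.f.
Carrying full precision, 5.425 ÷ 5.6022 = 0.968369569098…; keep min(4, 4) = 4 s.f.
Rounded to 4 significant figures: 0.9684.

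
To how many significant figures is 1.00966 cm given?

1.00966: zeros between nonzero digits are significant.

6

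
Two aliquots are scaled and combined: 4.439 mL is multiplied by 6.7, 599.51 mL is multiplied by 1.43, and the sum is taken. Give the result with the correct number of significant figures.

4.439 × 6.7 = 29.7413 → 3.0 × 10¹ mL (2 s.f., last digit at the 10^0 place).
599.51 × 1.43 = 857.2993 → 857 mL (3 s.f., last digit at the 10^0 place).
Sum: 887.0406 mL; keep the coarser place, 10^0.
Result: 887 mL.

887 mL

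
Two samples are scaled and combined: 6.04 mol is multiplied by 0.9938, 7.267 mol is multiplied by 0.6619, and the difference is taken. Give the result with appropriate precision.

6.04 × 0.9938 = 6.002552 → 6.00 mol (3 s.f., last digit at the 10^-2 place).
7.267 × 0.6619 = 4.8100273 → 4.810 mol (4 s.f., last digit at the 10^-3 place).
Difference: 1.1925247 mol; keep the coarser place, 10^-2.
Result: 1.19 mol.

1.19 mol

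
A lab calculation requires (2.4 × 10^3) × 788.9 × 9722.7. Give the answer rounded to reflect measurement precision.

(2.4 × 10^3) × 788.9 × 9722.7 = 1.8408571272 × 10^10
Multiplication/division keeps the fewest significant figures: 2.4 × 10^3 → 2 s.f., 788.9 → 4 s.f., 9722.7 → 5 s.f.; limit is 2.
Rounded to 2 significant figures: 1.8 × 10^10.

1.8 × 10^10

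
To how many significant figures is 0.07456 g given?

0.07456: leading zeros are not significant.

4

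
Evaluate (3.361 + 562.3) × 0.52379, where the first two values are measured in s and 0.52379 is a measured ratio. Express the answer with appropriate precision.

3.361 s + 562.3 s = 565.661 s; the sum is limited to 1 decimal place (4 s.f.).
Carrying full precision, 565.661 × 0.52379 = 296.28757519 s; 0.52379 has 5 s.f., so the result keeps min(4, 5) = 4 s.f.
Rounded to 4 significant figures: 296.3 s.

296.3 s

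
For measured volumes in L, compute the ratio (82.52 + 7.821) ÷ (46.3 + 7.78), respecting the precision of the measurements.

1.67

82.52 + 7.821 = 90.341, limited to 2 d.p. → 4 s.f.; 46.3 + 7.78 = 54.08, limited to 1 d.p. → 3 s.f.
Carrying full precision, 90.341 ÷ 54.08 = 1.6705066568…; keep min(4, 3) = 3 s.f.
Rounded to 3 significant figures: 1.67.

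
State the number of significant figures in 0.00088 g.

2

0.00088: leading zeros are not significant.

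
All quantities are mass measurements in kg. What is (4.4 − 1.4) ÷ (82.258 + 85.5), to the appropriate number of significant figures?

4.4 − 1.4 = 3.0, limited to 1 d.p. → 2 s.f.; 82.258 + 85.5 = 167.758, limited to 1 d.p. → 4 s.f.
Carrying full precision, 3.0 ÷ 167.758 = 0.0178829027528…; keep min(2, 4) = 2 s.f.
Rounded to 2 significant figures: 0.018.

0.018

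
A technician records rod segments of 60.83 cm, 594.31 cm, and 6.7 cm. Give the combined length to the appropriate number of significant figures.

60.83 cm + 594.31 cm + 6.7 cm = 661.84 cm.
Addition/subtraction keeps the fewest decimal places: 60.83 → 2 decimal places, 594.31 → 2 decimal places, 6.7 → 1 decimal place; limit is 1.
Rounded to 1 decimal place: 661.8 cm.

661.8 cm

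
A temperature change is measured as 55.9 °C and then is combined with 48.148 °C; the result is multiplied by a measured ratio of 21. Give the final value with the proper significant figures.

55.9 °C + 48.148 °C = 104.048 °C; the sum is limited to 1 decimal place (4 s.f.).
Carrying full precision, 104.048 × 21 = 2185.008 °C; 21 has 2 s.f., so the result keeps min(4, 2) = 2 s.f.
Rounded to 2 significant figures: 2.2 × 10³ °C.

2.2 × 10³ °C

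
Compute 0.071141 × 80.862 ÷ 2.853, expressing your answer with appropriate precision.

2.016

0.071141 × 80.862 ÷ 2.853 = 2.01633492534…
Multiplication/division keeps the fewest significant figures: 0.071141 → 5 s.f., 80.862 → 5 s.f., 2.853 → 4 s.f.; limit is 4.
Rounded to 4 significant figures: 2.016.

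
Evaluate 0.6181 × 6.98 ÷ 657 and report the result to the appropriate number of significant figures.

0.6181 × 6.98 ÷ 657 = 0.00656672450533…
Multiplication/division keeps the fewest significant figures: 0.6181 → 4 s.f., 6.98 → 3 s.f., 657 → 3 s.f.; limit is 3.
Rounded to 3 significant figures: 0.00657.

0.00657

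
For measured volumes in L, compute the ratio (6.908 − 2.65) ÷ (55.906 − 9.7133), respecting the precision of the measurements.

0.0922

6.908 − 2.65 = 4.258, limited to 2 d.p. → 3 s.f.; 55.906 − 9.7133 = 46.1927, limited to 3 d.p. → 5 s.f.
Carrying full precision, 4.258 ÷ 46.1927 = 0.0921790672552…; keep min(3, 5) = 3 s.f.
Rounded to 3 significant figures: 0.0922.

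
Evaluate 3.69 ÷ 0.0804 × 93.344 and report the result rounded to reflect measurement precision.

3.69 ÷ 0.0804 × 93.344 = 4284.07164179…
Multiplication/division keeps the fewest significant figures: 3.69 → 3 s.f., 0.0804 → 3 s.f., 93.344 → 5 s.f.; limit is 3.
Rounded to 3 significant figures: 4.28 × 10^3.

4.28 × 10^3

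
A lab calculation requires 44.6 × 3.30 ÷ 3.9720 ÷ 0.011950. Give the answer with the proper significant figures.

3.10 × 10³

44.6 × 3.30 ÷ 3.9720 ÷ 0.011950 = 3100.78499286…
Multiplication/division keeps the fewest significant figures: 44.6 → 3 s.f., 3.30 → 3 s.f., 3.9720 → 5 s.f., 0.011950 → 5 s.f.; limit is 3.
Rounded to 3 significant figures: 3.10 × 10³.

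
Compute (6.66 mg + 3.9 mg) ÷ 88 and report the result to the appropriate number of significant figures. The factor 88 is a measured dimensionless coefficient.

1.2 × 10^-1 mg

6.66 mg + 3.9 mg = 10.56 mg; the sum is limited to 1 decimal place (3 s.f.).
Carrying full precision, 10.56 ÷ 88 = 0.12 mg; 88 has 2 s.f., so the result keeps min(3, 2) = 2 s.f.
Rounded to 2 significant figures: 1.2 × 10^-1 mg.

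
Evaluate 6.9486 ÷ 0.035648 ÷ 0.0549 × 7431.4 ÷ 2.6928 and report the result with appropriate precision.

9.80 × 10⁶

6.9486 ÷ 0.035648 ÷ 0.0549 × 7431.4 ÷ 2.6928 = 9798426.46929…
Multiplication/division keeps the fewest significant figures: 6.9486 → 5 s.f., 0.035648 → 5 s.f., 0.0549 → 3 s.f., 7431.4 → 5 s.f., 2.6928 → 5 s.f.; limit is 3.
Rounded to 3 significant figures: 9.80 × 10⁶.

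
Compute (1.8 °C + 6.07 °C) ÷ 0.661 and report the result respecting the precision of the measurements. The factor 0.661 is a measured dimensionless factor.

12 °C

1.8 °C + 6.07 °C = 7.87 °C; the sum is limited to 1 decimal place (2 s.f.).
Carrying full precision, 7.87 ÷ 0.661 = 11.9062027231… °C; 0.661 has 3 s.f., so the result keeps min(2, 3) = 2 s.f.
Rounded to 2 significant figures: 12 °C.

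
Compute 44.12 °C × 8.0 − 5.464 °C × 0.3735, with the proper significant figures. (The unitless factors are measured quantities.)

44.12 × 8.0 = 352.96 → 3.5 × 10^2 °C (2 s.f., last digit at the 10^1 place).
5.464 × 0.3735 = 2.040804 → 2.041 °C (4 s.f., last digit at the 10^-3 place).
Difference: 350.919196 °C; keep the coarser place, 10^1.
Result: 3.5 × 10^2 °C.

3.5 × 10^2 °C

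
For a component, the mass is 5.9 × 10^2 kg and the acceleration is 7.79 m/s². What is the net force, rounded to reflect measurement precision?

net force = 5.9 × 10^2 kg × 7.79 m/s² = 4596.1 N.
5.9 × 10^2 has 2 significant figures; 7.79 has 3.
Division/multiplication keeps the fewest: 2 significant figures.
Rounded: 4.6 × 10^3 N.

4.6 × 10^3 N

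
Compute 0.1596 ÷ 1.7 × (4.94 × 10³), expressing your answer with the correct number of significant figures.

0.1596 ÷ 1.7 × (4.94 × 10³) = 463.778823529…
Multiplication/division keeps the fewest significant figures: 0.1596 → 4 s.f., 1.7 → 2 s.f., 4.94 × 10³ → 3 s.f.; limit is 2.
Rounded to 2 significant figures: 4.6 × 10².

4.6 × 10²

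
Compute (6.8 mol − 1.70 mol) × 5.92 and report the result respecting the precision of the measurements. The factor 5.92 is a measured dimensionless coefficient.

6.8 mol − 1.70 mol = 5.10 mol; the difference is limited to 1 decimal place (2 s.f.).
Carrying full precision, 5.10 × 5.92 = 30.192 mol; 5.92 has 3 s.f., so the result keeps min(2, 3) = 2 s.f.
Rounded to 2 significant figures: 3.0 × 10^1 mol.

3.0 × 10^1 mol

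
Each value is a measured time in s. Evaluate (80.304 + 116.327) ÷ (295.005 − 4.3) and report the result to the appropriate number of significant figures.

80.304 + 116.327 = 196.631, limited to 3 d.p. → 6 s.f.; 295.005 − 4.3 = 290.705, limited to 1 d.p. → 4 s.f.
Carrying full precision, 196.631 ÷ 290.705 = 0.676393594881…; keep min(6, 4) = 4 s.f.
Rounded to 4 significant figures: 0.6764.

0.6764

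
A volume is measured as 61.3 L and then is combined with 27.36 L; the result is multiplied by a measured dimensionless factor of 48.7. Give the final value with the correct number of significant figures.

61.3 L + 27.36 L = 88.66 L; the sum is limited to 1 decimal place (3 s.f.).
Carrying full precision, 88.66 × 48.7 = 4317.742 L; 48.7 has 3 s.f., so the result keeps min(3, 3) = 3 s.f.
Rounded to 3 significant figures: 4.32 × 10^3 L.

4.32 × 10^3 L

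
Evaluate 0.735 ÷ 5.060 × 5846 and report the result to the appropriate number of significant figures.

0.735 ÷ 5.060 × 5846 = 849.171936759…
Multiplication/division keeps the fewest significant figures: 0.735 → 3 s.f., 5.060 → 4 s.f., 5846 → 4 s.f.; limit is 3.
Rounded to 3 significant figures: 849.

849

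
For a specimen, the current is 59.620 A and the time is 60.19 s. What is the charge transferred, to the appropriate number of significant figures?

3589 C

charge transferred = 59.620 A × 60.19 s = 3588.5278 C.
59.620 has 5 significant figures; 60.19 has 4.
Division/multiplication keeps the fewest: 4 significant figures.
Rounded: 3589 C.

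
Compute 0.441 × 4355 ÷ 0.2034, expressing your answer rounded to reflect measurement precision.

9.44 × 10^3

0.441 × 4355 ÷ 0.2034 = 9442.25663717…
Multiplication/division keeps the fewest significant figures: 0.441 → 3 s.f., 4355 → 4 s.f., 0.2034 → 4 s.f.; limit is 3.
Rounded to 3 significant figures: 9.44 × 10^3.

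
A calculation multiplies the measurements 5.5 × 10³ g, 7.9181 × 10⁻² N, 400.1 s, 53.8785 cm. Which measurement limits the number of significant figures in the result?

5.5 × 10³ g

5.5 × 10³ g → 2 s.f.; 7.9181 × 10⁻² N → 5 s.f.; 400.1 s → 4 s.f.; 53.8785 cm → 6 s.f.
The fewest is 2 significant figures, from 5.5 × 10³ g.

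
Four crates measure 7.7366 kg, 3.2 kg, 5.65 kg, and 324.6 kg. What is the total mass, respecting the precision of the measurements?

7.7366 kg + 3.2 kg + 5.65 kg + 324.6 kg = 341.1866 kg.
Addition/subtraction keeps the fewest decimal places: 7.7366 → 4 decimal places, 3.2 → 1 decimal place, 5.65 → 2 decimal places, 324.6 → 1 decimal place; limit is 1.
Rounded to 1 decimal place: 341.2 kg.

341.2 kg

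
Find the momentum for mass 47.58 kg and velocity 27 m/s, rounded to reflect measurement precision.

1.3 × 10³ kg·m/s

momentum = 47.58 kg × 27 m/s = 1284.66 kg·m/s.
47.58 has 4 significant figures; 27 has 2.
Division/multiplication keeps the fewest: 2 significant figures.
Rounded: 1.3 × 10³ kg·m/s.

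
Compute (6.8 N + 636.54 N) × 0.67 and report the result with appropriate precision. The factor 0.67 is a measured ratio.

6.8 N + 636.54 N = 643.34 N; the sum is limited to 1 decimal place (4 s.f.).
Carrying full precision, 643.34 × 0.67 = 431.0378 N; 0.67 has 2 s.f., so the result keeps min(4, 2) = 2 s.f.
Rounded to 2 significant figures: 4.3 × 10^2 N.

4.3 × 10^2 N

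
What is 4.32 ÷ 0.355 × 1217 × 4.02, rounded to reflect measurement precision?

5.95 × 10^4

4.32 ÷ 0.355 × 1217 × 4.02 = 59534.9543662…
Multiplication/division keeps the fewest significant figures: 4.32 → 3 s.f., 0.355 → 3 s.f., 1217 → 4 s.f., 4.02 → 3 s.f.; limit is 3.
Rounded to 3 significant figures: 5.95 × 10^4.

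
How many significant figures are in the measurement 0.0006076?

0.0006076: leading zeros are not significant; zeros between nonzero digits are significant.

4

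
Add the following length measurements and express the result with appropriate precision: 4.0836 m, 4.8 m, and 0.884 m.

9.8 m

4.0836 m + 4.8 m + 0.884 m = 9.7676 m.
Addition/subtraction keeps the fewest decimal places: 4.0836 → 4 decimal places, 4.8 → 1 decimal place, 0.884 → 3 decimal places; limit is 1.
Rounded to 1 decimal place: 9.8 m.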